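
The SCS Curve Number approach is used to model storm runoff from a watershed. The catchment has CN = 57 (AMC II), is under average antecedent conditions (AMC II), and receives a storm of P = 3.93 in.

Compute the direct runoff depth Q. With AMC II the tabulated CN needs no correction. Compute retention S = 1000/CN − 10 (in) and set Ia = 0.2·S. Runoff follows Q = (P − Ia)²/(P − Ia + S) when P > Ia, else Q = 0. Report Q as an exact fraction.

Q = 190467601/323765700 in ≈ 0.588 in

CN(II) = 57; AMC II needs no correction.
S = 1000/57 − 10 = 430/57 in ≈ 7.544 in
Ia = 0.2S: 0.2·7.544 = 1.509 in (exactly 86/57)
P − Ia = 3.930 − 1.509 = 13801/5700 ≈ 2.421 in (> 0, runoff occurs)
Q: (13801/5700)² ÷ (56801/5700) = 190467601/323765700 in (≈ 0.588 in)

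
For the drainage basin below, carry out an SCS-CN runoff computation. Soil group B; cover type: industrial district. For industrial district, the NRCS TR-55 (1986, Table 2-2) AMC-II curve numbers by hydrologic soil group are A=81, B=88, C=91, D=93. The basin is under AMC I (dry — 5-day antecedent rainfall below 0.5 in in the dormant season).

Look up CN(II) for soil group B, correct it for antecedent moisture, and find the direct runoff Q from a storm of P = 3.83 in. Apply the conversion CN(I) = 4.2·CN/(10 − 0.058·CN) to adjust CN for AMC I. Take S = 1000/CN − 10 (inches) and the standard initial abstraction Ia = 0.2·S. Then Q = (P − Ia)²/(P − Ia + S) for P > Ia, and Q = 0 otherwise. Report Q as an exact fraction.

Q = 599809081/381080700 in ≈ 1.574 in

NRCS table: industrial district, soil group B → CN(II) = 88
Dry (AMC I): CN(I) = 4.2·88/(10 − 0.058·88) = (1848/5)/(612/125) = 3850/51 ≈ 75.490
Retention S: 1000/CN − 10 with CN=75.490 → S = 250/77 ≈ 3.247 in
Initial abstraction Ia = S/5 = (250/77)/5 = 50/77 ≈ 0.649 in
Excess rainfall: 3.830 − 0.649 = 3.181 in; P > Ia so Q > 0
Q: (24491/7700)² ÷ (49491/7700) = 599809081/381080700 in (≈ 1.574 in)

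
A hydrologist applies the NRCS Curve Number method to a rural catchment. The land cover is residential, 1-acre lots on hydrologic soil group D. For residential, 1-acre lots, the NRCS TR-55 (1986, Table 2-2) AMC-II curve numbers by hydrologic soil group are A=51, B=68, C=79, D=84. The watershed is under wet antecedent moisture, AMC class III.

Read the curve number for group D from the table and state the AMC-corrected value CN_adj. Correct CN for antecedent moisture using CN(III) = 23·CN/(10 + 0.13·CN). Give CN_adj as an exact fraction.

CN_adj = 48300/523 ≈ 92.352

NRCS table: residential, 1-acre lots, soil group D → CN(II) = 84
CN(III) from CN(II)=84: (23·84)/(10 + 0.13·84) = 48300/523 ≈ 92.352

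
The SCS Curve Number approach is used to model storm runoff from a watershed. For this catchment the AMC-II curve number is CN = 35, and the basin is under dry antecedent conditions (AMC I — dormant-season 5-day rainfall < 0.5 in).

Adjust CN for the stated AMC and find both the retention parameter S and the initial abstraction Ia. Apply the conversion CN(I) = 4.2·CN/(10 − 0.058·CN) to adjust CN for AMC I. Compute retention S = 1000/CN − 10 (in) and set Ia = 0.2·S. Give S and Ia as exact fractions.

S = 6500/147 in ≈ 44.218 in; Ia = 1300/147 in ≈ 8.844 in

Adjust CN=35 to AMC I: 4.2·35/(10 − 0.058·35) → 147 ÷ (797/100) = 14700/797 ≈ 18.444
Max retention: S = 1000/(14700/797) − 10 = 6500/147 in (≈ 44.218 in)
Initial abstraction Ia = S/5 = (6500/147)/5 = 1300/147 ≈ 8.844 in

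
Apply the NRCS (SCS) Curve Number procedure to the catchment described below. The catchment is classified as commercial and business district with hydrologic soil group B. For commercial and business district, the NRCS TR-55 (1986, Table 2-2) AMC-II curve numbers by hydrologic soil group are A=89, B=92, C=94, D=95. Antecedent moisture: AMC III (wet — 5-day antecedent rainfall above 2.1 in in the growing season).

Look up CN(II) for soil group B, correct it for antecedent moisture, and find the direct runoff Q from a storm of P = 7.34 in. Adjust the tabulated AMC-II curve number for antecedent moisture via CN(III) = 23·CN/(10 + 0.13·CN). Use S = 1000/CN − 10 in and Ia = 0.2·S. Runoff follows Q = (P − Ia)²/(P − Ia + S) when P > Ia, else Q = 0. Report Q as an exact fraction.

Q = 36918932449/5346682350 in ≈ 6.905 in

NRCS table: commercial and business district, soil group B → CN(II) = 92
Adjust CN=92 to AMC III: 23·92/(10 + 0.13·92) → 2116 ÷ (549/25) = 52900/549 ≈ 96.357
Max retention: S = 1000/(52900/549) − 10 = 200/529 in (≈ 0.378 in)
Initial abstraction Ia = S/5 = (200/529)/5 = 40/529 ≈ 0.076 in
Since P=7.340 > Ia=0.076: effective rainfall P−Ia = 192143/26450 in
Runoff Q = (P−Ia)²/(P−Ia+S) = (7.264)²/(7.264+0.378) = 36918932449/5346682350 ≈ 6.905 in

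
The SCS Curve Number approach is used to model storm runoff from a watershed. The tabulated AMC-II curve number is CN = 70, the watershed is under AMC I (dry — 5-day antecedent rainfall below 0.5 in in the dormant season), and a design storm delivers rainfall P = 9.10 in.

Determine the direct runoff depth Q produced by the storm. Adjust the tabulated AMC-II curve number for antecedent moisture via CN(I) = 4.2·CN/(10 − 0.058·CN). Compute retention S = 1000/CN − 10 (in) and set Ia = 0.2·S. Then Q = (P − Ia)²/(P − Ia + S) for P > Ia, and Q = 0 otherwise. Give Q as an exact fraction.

Adjust CN=70 to AMC I: 4.2·70/(10 − 0.058·70) → 294 ÷ (297/50) = 4900/99 ≈ 49.495
Max retention: S = 1000/(4900/99) − 10 = 500/49 in (≈ 10.204 in)
Initial abstraction Ia = S/5 = (500/49)/5 = 100/49 ≈ 2.041 in
Since P=9.100 > Ia=2.041: effective rainfall P−Ia = 3459/490 in
Runoff Q = (P−Ia)²/(P−Ia+S) = (7.059)²/(7.059+10.204) = 11964681/4144910 ≈ 2.887 in

Q = 11964681/4144910 in ≈ 2.887 in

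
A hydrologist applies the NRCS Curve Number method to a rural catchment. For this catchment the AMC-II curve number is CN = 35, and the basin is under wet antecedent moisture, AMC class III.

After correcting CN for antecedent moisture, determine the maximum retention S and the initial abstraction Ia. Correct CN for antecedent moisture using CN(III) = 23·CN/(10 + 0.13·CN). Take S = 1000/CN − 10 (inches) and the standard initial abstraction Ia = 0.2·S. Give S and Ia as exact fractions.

S = 1300/161 in ≈ 8.075 in; Ia = 260/161 in ≈ 1.615 in

CN(III) from CN(II)=35: (23·35)/(10 + 0.13·35) = 16100/291 ≈ 55.326
S = 1000/(16100/291) − 10 = 1300/161 in ≈ 8.075 in
Ia = 0.2·(1300/161) = 260/161 in ≈ 1.615 in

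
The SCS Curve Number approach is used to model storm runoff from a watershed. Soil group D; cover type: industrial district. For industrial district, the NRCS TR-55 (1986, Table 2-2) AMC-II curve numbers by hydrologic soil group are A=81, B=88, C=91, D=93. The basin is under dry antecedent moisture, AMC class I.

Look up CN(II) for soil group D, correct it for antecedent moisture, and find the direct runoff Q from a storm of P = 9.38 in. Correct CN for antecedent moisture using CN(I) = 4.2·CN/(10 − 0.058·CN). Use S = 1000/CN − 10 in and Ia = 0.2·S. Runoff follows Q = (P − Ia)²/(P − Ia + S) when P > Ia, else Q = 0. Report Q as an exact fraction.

NRCS table: industrial district, soil group D → CN(II) = 93
Adjust CN=93 to AMC I: 4.2·93/(10 − 0.058·93) → (1953/5) ÷ (2303/500) = 27900/329 ≈ 84.802
S = 1000/(27900/329) − 10 = 500/279 in ≈ 1.792 in
Initial abstraction Ia = S/5 = (500/279)/5 = 100/279 ≈ 0.358 in
P − Ia = 9.380 − 0.358 = 125851/13950 ≈ 9.022 in (> 0, runoff occurs)
Q: (125851/13950)² ÷ (150851/13950) = 15838474201/2104371450 in (≈ 7.526 in)

Q = 15838474201/2104371450 in ≈ 7.526 in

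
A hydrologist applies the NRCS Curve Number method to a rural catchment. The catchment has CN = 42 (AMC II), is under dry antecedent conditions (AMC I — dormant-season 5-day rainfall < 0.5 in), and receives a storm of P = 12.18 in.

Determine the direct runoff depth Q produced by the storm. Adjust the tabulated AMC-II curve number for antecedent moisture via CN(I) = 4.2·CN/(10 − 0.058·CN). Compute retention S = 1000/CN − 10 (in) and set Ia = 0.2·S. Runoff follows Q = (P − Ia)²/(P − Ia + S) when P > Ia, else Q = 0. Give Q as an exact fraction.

Q = 18156121/22248450 in ≈ 0.816 in

Adjust CN=42 to AMC I: 4.2·42/(10 − 0.058·42) → (882/5) ÷ (1891/250) = 44100/1891 ≈ 23.321
Retention S: 1000/CN − 10 with CN=23.321 → S = 14500/441 ≈ 32.880 in
Ia = 0.2·(14500/441) = 2900/441 in ≈ 6.576 in
P − Ia = 12.180 − 6.576 = 123569/22050 ≈ 5.604 in (> 0, runoff occurs)
Q: (123569/22050)² ÷ (848569/22050) = 18156121/22248450 in (≈ 0.816 in)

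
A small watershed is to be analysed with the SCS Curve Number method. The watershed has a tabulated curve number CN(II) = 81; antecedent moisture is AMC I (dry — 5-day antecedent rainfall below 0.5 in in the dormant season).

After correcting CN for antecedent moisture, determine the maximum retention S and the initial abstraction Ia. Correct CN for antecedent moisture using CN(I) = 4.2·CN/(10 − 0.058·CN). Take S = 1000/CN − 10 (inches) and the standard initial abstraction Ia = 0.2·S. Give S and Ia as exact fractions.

CN(I) from CN(II)=81: (4.2·81)/(10 − 0.058·81) = 170100/2651 ≈ 64.164
Max retention: S = 1000/(170100/2651) − 10 = 9500/1701 in (≈ 5.585 in)
Ia = 0.2·(9500/1701) = 1900/1701 in ≈ 1.117 in

S = 9500/1701 in ≈ 5.585 in; Ia = 1900/1701 in ≈ 1.117 in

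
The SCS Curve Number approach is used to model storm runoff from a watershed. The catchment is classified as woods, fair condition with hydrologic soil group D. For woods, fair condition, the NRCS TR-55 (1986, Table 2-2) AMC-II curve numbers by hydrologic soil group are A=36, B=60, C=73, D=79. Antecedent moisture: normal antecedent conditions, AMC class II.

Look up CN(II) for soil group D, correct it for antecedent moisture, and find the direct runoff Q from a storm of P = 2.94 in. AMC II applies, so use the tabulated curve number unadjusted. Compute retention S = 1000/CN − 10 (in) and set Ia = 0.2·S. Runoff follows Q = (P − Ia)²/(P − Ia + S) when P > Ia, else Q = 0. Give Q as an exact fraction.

NRCS table: woods, fair condition, soil group D → CN(II) = 79
CN(II) = 79; AMC II needs no correction.
S = 1000/79 − 10 = 210/79 in ≈ 2.658 in
Ia = 0.2S: 0.2·2.658 = 0.532 in (exactly 42/79)
Excess rainfall: 2.940 − 0.532 = 2.408 in; P > Ia so Q > 0
Runoff Q = (P−Ia)²/(P−Ia+S) = (2.408)²/(2.408+2.658) = 4309389/3764350 ≈ 1.145 in

Q = 4309389/3764350 in ≈ 1.145 in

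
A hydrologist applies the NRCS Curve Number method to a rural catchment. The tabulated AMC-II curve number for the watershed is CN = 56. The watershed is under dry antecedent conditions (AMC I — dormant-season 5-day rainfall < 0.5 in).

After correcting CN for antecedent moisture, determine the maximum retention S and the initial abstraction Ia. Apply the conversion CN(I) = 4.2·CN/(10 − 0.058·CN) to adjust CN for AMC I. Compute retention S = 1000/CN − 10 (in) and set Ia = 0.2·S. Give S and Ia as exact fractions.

S = 2750/147 in ≈ 18.707 in; Ia = 550/147 in ≈ 3.741 in

CN(I) from CN(II)=56: (4.2·56)/(10 − 0.058·56) = 7350/211 ≈ 34.834
S = 1000/(7350/211) − 10 = 2750/147 in ≈ 18.707 in
Ia = 0.2·(2750/147) = 550/147 in ≈ 3.741 in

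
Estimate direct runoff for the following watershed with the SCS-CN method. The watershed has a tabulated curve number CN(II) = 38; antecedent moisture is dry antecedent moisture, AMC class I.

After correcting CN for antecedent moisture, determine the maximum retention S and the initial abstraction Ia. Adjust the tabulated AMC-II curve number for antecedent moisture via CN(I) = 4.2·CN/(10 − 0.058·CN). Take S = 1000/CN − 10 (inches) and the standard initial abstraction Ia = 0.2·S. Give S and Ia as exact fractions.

S = 15500/399 in ≈ 38.847 in; Ia = 3100/399 in ≈ 7.769 in

CN(I) from CN(II)=38: (4.2·38)/(10 − 0.058·38) = 39900/1949 ≈ 20.472
Retention S: 1000/CN − 10 with CN=20.472 → S = 15500/399 ≈ 38.847 in
Initial abstraction Ia = S/5 = (15500/399)/5 = 3100/399 ≈ 7.769 in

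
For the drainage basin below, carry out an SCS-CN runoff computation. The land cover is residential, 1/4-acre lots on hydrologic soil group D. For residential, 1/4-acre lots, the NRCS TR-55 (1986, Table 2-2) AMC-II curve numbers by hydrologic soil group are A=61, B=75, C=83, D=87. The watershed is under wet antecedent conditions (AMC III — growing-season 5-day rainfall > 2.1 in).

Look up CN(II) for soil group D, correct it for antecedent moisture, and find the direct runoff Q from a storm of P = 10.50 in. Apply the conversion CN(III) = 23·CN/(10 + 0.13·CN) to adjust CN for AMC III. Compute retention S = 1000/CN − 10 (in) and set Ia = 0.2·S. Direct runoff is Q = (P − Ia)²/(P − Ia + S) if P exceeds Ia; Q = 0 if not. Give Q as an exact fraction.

Q = 1722333001/176492202 in ≈ 9.759 in

NRCS table: residential, 1/4-acre lots, soil group D → CN(II) = 87
CN(III) from CN(II)=87: (23·87)/(10 + 0.13·87) = 200100/2131 ≈ 93.900
Retention S: 1000/CN − 10 with CN=93.900 → S = 1300/2001 ≈ 0.650 in
Ia = 0.2·(1300/2001) = 260/2001 in ≈ 0.130 in
Excess rainfall: 10.500 − 0.130 = 10.370 in; P > Ia so Q > 0
Runoff Q = (P−Ia)²/(P−Ia+S) = (10.370)²/(10.370+0.650) = 1722333001/176492202 ≈ 9.759 in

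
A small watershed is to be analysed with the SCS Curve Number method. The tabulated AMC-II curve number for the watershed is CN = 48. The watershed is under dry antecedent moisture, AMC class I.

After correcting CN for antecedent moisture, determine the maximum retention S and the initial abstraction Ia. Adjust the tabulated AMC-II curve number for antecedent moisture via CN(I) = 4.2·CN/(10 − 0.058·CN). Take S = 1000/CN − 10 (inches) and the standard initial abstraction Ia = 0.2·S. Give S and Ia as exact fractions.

Dry (AMC I): CN(I) = 4.2·48/(10 − 0.058·48) = (1008/5)/(902/125) = 12600/451 ≈ 27.938
Retention S: 1000/CN − 10 with CN=27.938 → S = 1625/63 ≈ 25.794 in
Initial abstraction Ia = S/5 = (1625/63)/5 = 325/63 ≈ 5.159 in

S = 1625/63 in ≈ 25.794 in; Ia = 325/63 in ≈ 5.159 in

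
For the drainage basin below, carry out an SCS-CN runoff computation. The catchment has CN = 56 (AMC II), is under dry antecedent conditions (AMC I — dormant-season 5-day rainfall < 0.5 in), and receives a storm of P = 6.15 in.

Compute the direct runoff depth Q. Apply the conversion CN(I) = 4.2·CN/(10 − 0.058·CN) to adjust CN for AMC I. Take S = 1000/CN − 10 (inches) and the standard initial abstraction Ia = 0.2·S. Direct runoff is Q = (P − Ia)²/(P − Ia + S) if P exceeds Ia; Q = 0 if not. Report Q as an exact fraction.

CN(I) from CN(II)=56: (4.2·56)/(10 − 0.058·56) = 7350/211 ≈ 34.834
Retention S: 1000/CN − 10 with CN=34.834 → S = 2750/147 ≈ 18.707 in
Initial abstraction Ia = S/5 = (2750/147)/5 = 550/147 ≈ 3.741 in
Excess rainfall: 6.150 − 3.741 = 2.409 in; P > Ia so Q > 0
Q = (7081/2940)²/((7081/2940) + 2750/147) = (50140561/8643600)/(62081/2940) = 50140561/182518140 in ≈ 0.275 in

Q = 50140561/182518140 in ≈ 0.275 in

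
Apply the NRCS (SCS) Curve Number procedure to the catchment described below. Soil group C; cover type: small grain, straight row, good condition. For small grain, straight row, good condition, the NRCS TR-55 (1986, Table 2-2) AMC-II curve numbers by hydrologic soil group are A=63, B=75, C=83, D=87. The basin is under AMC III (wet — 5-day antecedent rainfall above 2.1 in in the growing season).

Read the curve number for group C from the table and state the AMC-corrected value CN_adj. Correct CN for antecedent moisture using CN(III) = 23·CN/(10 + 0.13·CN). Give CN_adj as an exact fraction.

NRCS table: small grain, straight row, good condition, soil group C → CN(II) = 83
Adjust CN=83 to AMC III: 23·83/(10 + 0.13·83) → 1909 ÷ (2079/100) = 190900/2079 ≈ 91.823

CN_adj = 190900/2079 ≈ 91.823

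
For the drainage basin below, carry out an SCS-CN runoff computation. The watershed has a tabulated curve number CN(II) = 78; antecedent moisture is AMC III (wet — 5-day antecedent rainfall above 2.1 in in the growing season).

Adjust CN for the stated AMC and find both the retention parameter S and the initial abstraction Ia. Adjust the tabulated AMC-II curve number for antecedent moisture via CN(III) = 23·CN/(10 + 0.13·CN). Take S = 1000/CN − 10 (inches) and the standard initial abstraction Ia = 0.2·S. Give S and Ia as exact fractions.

Wet (AMC III): CN(III) = 23·78/(10 + 0.13·78) = 1794/(1007/50) = 89700/1007 ≈ 89.076
Max retention: S = 1000/(89700/1007) − 10 = 1100/897 in (≈ 1.226 in)
Ia = 0.2S: 0.2·1.226 = 0.245 in (exactly 220/897)

S = 1100/897 in ≈ 1.226 in; Ia = 220/897 in ≈ 0.245 in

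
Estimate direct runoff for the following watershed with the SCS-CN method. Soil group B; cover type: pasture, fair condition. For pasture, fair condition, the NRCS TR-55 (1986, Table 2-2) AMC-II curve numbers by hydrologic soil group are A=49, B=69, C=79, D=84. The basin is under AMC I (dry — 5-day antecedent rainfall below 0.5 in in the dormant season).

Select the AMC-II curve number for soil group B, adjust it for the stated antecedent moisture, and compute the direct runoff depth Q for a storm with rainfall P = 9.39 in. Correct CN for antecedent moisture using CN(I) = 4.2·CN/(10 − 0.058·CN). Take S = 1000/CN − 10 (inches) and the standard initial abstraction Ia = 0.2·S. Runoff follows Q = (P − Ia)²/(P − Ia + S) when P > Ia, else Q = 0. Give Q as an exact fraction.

NRCS table: pasture, fair condition, soil group B → CN(II) = 69
Dry (AMC I): CN(I) = 4.2·69/(10 − 0.058·69) = (1449/5)/(2999/500) = 144900/2999 ≈ 48.316
Retention S: 1000/CN − 10 with CN=48.316 → S = 15500/1449 ≈ 10.697 in
Ia = 0.2S: 0.2·10.697 = 2.139 in (exactly 3100/1449)
P − Ia = 9.390 − 2.139 = 1050611/144900 ≈ 7.251 in (> 0, runoff occurs)
Q = (1050611/144900)²/((1050611/144900) + 15500/1449) = (1103783473321/20996010000)/(2600611/144900) = 1103783473321/376828533900 in ≈ 2.929 in

Q = 1103783473321/376828533900 in ≈ 2.929 in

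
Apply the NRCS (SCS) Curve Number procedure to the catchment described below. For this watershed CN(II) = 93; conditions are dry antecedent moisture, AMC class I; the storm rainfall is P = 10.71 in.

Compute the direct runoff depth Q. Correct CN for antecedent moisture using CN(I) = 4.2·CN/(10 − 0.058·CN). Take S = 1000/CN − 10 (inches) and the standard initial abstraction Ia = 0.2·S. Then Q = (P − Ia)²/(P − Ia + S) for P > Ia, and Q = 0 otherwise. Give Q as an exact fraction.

CN(I) from CN(II)=93: (4.2·93)/(10 − 0.058·93) = 27900/329 ≈ 84.802
Max retention: S = 1000/(27900/329) − 10 = 500/279 in (≈ 1.792 in)
Initial abstraction Ia = S/5 = (500/279)/5 = 100/279 ≈ 0.358 in
Excess rainfall: 10.710 − 0.358 = 10.352 in; P > Ia so Q > 0
Q = (288809/27900)²/((288809/27900) + 500/279) = (83410638481/778410000)/(338809/27900) = 83410638481/9452771100 in ≈ 8.824 in

Q = 83410638481/9452771100 in ≈ 8.824 in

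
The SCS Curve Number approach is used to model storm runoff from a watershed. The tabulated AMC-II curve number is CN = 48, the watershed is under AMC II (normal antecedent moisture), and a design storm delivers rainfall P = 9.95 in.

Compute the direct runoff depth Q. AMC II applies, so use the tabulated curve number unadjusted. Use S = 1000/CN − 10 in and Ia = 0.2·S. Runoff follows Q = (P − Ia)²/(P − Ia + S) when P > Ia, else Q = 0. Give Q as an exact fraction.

CN(II) = 48; AMC II needs no correction.
S = 1000/48 − 10 = 65/6 in ≈ 10.833 in
Ia = 0.2S: 0.2·10.833 = 2.167 in (exactly 13/6)
Excess rainfall: 9.950 − 2.167 = 7.783 in; P > Ia so Q > 0
Q = (467/60)²/((467/60) + 65/6) = (218089/3600)/(1117/60) = 218089/67020 in ≈ 3.254 in

Q = 218089/67020 in ≈ 3.254 in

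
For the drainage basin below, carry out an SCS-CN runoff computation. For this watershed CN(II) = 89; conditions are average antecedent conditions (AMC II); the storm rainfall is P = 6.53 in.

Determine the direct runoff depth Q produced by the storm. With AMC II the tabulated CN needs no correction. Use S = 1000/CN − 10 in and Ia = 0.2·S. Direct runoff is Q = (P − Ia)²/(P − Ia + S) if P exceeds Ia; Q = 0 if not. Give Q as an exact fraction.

Q = 3126710889/595561300 in ≈ 5.250 in

Average conditions: CN = 89 (no AMC adjustment).
S = 1000/89 − 10 = 110/89 in ≈ 1.236 in
Ia = 0.2S: 0.2·1.236 = 0.247 in (exactly 22/89)
Since P=6.530 > Ia=0.247: effective rainfall P−Ia = 55917/8900 in
Q: (55917/8900)² ÷ (66917/8900) = 3126710889/595561300 in (≈ 5.250 in)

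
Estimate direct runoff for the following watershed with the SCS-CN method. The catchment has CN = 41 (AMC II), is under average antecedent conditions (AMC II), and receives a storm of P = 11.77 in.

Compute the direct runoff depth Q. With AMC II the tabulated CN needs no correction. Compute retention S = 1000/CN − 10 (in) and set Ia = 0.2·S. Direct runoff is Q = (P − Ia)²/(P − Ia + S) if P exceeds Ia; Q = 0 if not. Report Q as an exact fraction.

CN(II) = 41; AMC II needs no correction.
Max retention: S = 1000/41 − 10 = 590/41 in (≈ 14.390 in)
Ia = 0.2·(590/41) = 118/41 in ≈ 2.878 in
Since P=11.770 > Ia=2.878: effective rainfall P−Ia = 36457/4100 in
Q: (36457/4100)² ÷ (95457/4100) = 1329112849/391373700 in (≈ 3.396 in)

Q = 1329112849/391373700 in ≈ 3.396 in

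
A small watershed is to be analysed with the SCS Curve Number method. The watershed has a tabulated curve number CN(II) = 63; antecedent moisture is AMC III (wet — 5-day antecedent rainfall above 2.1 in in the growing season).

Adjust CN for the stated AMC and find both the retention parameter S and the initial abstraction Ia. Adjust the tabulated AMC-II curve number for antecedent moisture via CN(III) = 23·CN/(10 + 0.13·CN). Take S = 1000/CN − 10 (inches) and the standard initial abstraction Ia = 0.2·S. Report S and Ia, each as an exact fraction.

S = 3700/1449 in ≈ 2.553 in; Ia = 740/1449 in ≈ 0.511 in

Adjust CN=63 to AMC III: 23·63/(10 + 0.13·63) → 1449 ÷ (1819/100) = 144900/1819 ≈ 79.659
S = 1000/(144900/1819) − 10 = 3700/1449 in ≈ 2.553 in
Initial abstraction Ia = S/5 = (3700/1449)/5 = 740/1449 ≈ 0.511 in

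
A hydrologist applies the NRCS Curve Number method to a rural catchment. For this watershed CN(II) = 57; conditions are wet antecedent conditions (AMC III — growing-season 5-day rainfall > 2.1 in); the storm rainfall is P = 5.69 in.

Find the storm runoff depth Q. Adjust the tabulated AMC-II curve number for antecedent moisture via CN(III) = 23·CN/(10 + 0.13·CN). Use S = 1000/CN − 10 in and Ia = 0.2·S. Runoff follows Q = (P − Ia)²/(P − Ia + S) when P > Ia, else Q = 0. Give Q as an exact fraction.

Q = 435545881681/142893624900 in ≈ 3.048 in

Wet (AMC III): CN(III) = 23·57/(10 + 0.13·57) = 1311/(1741/100) = 131100/1741 ≈ 75.302
Retention S: 1000/CN − 10 with CN=75.302 → S = 4300/1311 ≈ 3.280 in
Ia = 0.2S: 0.2·3.280 = 0.656 in (exactly 860/1311)
P − Ia = 5.690 − 0.656 = 659959/131100 ≈ 5.034 in (> 0, runoff occurs)
Runoff Q = (P−Ia)²/(P−Ia+S) = (5.034)²/(5.034+3.280) = 435545881681/142893624900 ≈ 3.048 in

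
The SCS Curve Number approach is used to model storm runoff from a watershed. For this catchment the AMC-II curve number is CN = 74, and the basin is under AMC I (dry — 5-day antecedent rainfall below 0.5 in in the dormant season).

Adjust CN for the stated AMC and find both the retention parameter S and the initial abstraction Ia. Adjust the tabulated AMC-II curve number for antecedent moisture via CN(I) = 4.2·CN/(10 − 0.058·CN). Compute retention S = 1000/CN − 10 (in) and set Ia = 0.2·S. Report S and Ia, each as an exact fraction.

CN(I) from CN(II)=74: (4.2·74)/(10 − 0.058·74) = 77700/1427 ≈ 54.450
Retention S: 1000/CN − 10 with CN=54.450 → S = 6500/777 ≈ 8.366 in
Ia = 0.2S: 0.2·8.366 = 1.673 in (exactly 1300/777)

S = 6500/777 in ≈ 8.366 in; Ia = 1300/777 in ≈ 1.673 in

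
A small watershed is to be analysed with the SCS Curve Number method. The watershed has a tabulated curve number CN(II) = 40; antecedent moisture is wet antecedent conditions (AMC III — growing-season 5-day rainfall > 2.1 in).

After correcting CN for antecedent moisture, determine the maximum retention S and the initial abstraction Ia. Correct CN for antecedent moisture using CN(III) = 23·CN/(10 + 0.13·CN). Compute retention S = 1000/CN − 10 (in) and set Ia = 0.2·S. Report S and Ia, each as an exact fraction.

S = 150/23 in ≈ 6.522 in; Ia = 30/23 in ≈ 1.304 in

Wet (AMC III): CN(III) = 23·40/(10 + 0.13·40) = 920/(76/5) = 1150/19 ≈ 60.526
Retention S: 1000/CN − 10 with CN=60.526 → S = 150/23 ≈ 6.522 in
Ia = 0.2S: 0.2·6.522 = 1.304 in (exactly 30/23)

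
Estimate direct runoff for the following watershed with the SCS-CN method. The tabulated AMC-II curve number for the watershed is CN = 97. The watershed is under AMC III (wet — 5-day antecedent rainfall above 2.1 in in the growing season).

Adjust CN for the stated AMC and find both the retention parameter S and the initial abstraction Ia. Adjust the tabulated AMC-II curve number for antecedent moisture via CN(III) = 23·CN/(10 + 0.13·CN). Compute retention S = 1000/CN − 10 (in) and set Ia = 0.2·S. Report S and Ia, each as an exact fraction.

S = 300/2231 in ≈ 0.134 in; Ia = 60/2231 in ≈ 0.027 in

Adjust CN=97 to AMC III: 23·97/(10 + 0.13·97) → 2231 ÷ (2261/100) = 223100/2261 ≈ 98.673
S = 1000/(223100/2261) − 10 = 300/2231 in ≈ 0.134 in
Ia = 0.2·(300/2231) = 60/2231 in ≈ 0.027 in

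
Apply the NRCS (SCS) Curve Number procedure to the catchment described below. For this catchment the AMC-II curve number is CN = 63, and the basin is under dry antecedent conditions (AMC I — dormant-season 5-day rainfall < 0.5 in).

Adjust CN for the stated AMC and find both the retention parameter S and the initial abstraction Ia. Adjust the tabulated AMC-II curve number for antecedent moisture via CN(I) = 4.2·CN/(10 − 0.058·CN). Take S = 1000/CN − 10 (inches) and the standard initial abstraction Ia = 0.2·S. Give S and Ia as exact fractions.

Adjust CN=63 to AMC I: 4.2·63/(10 − 0.058·63) → (1323/5) ÷ (3173/500) = 132300/3173 ≈ 41.696
S = 1000/(132300/3173) − 10 = 18500/1323 in ≈ 13.983 in
Ia = 0.2·(18500/1323) = 3700/1323 in ≈ 2.797 in

S = 18500/1323 in ≈ 13.983 in; Ia = 3700/1323 in ≈ 2.797 in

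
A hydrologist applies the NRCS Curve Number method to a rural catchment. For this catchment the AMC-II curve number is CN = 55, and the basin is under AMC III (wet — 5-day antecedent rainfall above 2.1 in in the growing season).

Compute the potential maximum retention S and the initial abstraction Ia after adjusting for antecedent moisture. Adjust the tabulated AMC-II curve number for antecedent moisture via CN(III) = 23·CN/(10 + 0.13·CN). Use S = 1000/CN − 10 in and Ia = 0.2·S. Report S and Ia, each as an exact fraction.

S = 900/253 in ≈ 3.557 in; Ia = 180/253 in ≈ 0.711 in

Wet (AMC III): CN(III) = 23·55/(10 + 0.13·55) = 1265/(343/20) = 25300/343 ≈ 73.761
Retention S: 1000/CN − 10 with CN=73.761 → S = 900/253 ≈ 3.557 in
Ia = 0.2S: 0.2·3.557 = 0.711 in (exactly 180/253)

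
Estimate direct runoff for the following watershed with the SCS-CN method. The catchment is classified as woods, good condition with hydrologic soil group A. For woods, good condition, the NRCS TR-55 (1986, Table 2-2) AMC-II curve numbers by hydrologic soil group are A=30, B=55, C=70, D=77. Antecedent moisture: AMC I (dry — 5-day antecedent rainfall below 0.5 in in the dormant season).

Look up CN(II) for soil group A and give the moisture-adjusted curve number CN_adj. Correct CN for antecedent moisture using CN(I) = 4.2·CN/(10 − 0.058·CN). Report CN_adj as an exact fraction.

CN_adj = 900/59 ≈ 15.254

NRCS table: woods, good condition, soil group A → CN(II) = 30
Dry (AMC I): CN(I) = 4.2·30/(10 − 0.058·30) = 126/(413/50) = 900/59 ≈ 15.254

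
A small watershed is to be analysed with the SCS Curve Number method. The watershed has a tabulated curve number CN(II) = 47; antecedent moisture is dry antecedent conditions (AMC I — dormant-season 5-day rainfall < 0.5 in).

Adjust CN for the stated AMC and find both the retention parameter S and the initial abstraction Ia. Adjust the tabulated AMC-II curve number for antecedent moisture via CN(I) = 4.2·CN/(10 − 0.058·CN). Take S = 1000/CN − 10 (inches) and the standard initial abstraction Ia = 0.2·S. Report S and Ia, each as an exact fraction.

Adjust CN=47 to AMC I: 4.2·47/(10 − 0.058·47) → (987/5) ÷ (3637/500) = 98700/3637 ≈ 27.138
Max retention: S = 1000/(98700/3637) − 10 = 26500/987 in (≈ 26.849 in)
Ia = 0.2·(26500/987) = 5300/987 in ≈ 5.370 in

S = 26500/987 in ≈ 26.849 in; Ia = 5300/987 in ≈ 5.370 in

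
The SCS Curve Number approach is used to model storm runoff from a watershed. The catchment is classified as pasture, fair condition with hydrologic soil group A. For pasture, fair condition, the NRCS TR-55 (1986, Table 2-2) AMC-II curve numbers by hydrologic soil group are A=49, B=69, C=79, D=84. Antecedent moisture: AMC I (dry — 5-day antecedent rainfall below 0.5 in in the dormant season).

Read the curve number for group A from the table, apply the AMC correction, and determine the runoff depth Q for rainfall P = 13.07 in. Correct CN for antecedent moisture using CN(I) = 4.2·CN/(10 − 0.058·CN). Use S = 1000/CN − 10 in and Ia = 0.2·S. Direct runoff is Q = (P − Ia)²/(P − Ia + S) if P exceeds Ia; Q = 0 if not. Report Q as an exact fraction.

NRCS table: pasture, fair condition, soil group A → CN(II) = 49
Dry (AMC I): CN(I) = 4.2·49/(10 − 0.058·49) = (1029/5)/(3579/500) = 34300/1193 ≈ 28.751
Retention S: 1000/CN − 10 with CN=28.751 → S = 8500/343 ≈ 24.781 in
Initial abstraction Ia = S/5 = (8500/343)/5 = 1700/343 ≈ 4.956 in
P − Ia = 13.070 − 4.956 = 278301/34300 ≈ 8.114 in (> 0, runoff occurs)
Q: (278301/34300)² ÷ (1128301/34300) = 77451446601/38700724300 in (≈ 2.001 in)

Q = 77451446601/38700724300 in ≈ 2.001 in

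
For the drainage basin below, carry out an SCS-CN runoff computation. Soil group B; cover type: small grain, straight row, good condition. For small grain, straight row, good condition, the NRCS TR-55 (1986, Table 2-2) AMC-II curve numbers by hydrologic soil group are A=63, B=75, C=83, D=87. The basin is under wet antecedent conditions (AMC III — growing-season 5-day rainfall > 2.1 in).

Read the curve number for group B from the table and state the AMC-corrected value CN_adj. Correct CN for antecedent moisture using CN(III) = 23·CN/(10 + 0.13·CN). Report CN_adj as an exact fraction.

NRCS table: small grain, straight row, good condition, soil group B → CN(II) = 75
Adjust CN=75 to AMC III: 23·75/(10 + 0.13·75) → 1725 ÷ (79/4) = 6900/79 ≈ 87.342

CN_adj = 6900/79 ≈ 87.342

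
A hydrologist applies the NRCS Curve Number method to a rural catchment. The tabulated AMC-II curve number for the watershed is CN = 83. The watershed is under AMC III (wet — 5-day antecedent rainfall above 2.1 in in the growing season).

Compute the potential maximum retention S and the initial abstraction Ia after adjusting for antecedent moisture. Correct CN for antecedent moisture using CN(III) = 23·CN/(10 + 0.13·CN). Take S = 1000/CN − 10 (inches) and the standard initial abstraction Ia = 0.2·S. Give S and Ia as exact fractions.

S = 1700/1909 in ≈ 0.891 in; Ia = 340/1909 in ≈ 0.178 in

Adjust CN=83 to AMC III: 23·83/(10 + 0.13·83) → 1909 ÷ (2079/100) = 190900/2079 ≈ 91.823
Max retention: S = 1000/(190900/2079) − 10 = 1700/1909 in (≈ 0.891 in)
Initial abstraction Ia = S/5 = (1700/1909)/5 = 340/1909 ≈ 0.178 in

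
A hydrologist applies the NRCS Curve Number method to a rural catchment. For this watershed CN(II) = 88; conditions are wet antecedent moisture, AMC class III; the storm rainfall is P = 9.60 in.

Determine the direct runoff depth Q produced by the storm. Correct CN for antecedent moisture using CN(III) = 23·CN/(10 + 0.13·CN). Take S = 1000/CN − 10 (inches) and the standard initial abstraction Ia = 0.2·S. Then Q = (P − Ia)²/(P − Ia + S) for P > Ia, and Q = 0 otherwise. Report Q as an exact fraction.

Q = 3996001/447810 in ≈ 8.923 in

Wet (AMC III): CN(III) = 23·88/(10 + 0.13·88) = 2024/(536/25) = 6325/67 ≈ 94.403
S = 1000/(6325/67) − 10 = 150/253 in ≈ 0.593 in
Initial abstraction Ia = S/5 = (150/253)/5 = 30/253 ≈ 0.119 in
Excess rainfall: 9.600 − 0.119 = 9.481 in; P > Ia so Q > 0
Runoff Q = (P−Ia)²/(P−Ia+S) = (9.481)²/(9.481+0.593) = 3996001/447810 ≈ 8.923 in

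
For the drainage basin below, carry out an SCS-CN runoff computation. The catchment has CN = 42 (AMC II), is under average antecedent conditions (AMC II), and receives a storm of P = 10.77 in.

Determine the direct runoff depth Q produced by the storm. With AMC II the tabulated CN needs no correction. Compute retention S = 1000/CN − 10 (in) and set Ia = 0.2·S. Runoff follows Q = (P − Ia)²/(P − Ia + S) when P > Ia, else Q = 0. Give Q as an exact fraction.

CN(II) = 42; AMC II needs no correction.
Max retention: S = 1000/42 − 10 = 290/21 in (≈ 13.810 in)
Ia = 0.2S: 0.2·13.810 = 2.762 in (exactly 58/21)
P − Ia = 10.770 − 2.762 = 16817/2100 ≈ 8.008 in (> 0, runoff occurs)
Q: (16817/2100)² ÷ (45817/2100) = 282811489/96215700 in (≈ 2.939 in)

Q = 282811489/96215700 in ≈ 2.939 in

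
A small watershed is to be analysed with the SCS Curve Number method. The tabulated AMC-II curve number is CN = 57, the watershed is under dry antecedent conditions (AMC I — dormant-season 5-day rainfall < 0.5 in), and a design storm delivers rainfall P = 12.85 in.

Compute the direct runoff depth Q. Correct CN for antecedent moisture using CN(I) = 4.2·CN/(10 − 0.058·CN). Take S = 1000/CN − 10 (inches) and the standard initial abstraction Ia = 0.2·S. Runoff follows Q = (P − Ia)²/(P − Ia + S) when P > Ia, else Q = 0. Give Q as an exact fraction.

Q = 49119413641/15599998260 in ≈ 3.149 in

Adjust CN=57 to AMC I: 4.2·57/(10 − 0.058·57) → (1197/5) ÷ (3347/500) = 119700/3347 ≈ 35.763
Retention S: 1000/CN − 10 with CN=35.763 → S = 21500/1197 ≈ 17.962 in
Initial abstraction Ia = S/5 = (21500/1197)/5 = 4300/1197 ≈ 3.592 in
Excess rainfall: 12.850 − 3.592 = 9.258 in; P > Ia so Q > 0
Q = (221629/23940)²/((221629/23940) + 21500/1197) = (49119413641/573123600)/(651629/23940) = 49119413641/15599998260 in ≈ 3.149 in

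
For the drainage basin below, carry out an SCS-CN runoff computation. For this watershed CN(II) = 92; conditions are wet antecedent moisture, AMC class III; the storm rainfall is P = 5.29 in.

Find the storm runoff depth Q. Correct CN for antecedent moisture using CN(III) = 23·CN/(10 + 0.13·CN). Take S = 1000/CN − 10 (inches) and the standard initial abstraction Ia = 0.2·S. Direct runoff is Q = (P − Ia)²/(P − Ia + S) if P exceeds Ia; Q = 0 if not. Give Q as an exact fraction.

Q = 76088257281/15649988900 in ≈ 4.862 in

Wet (AMC III): CN(III) = 23·92/(10 + 0.13·92) = 2116/(549/25) = 52900/549 ≈ 96.357
Retention S: 1000/CN − 10 with CN=96.357 → S = 200/529 ≈ 0.378 in
Ia = 0.2S: 0.2·0.378 = 0.076 in (exactly 40/529)
P − Ia = 5.290 − 0.076 = 275841/52900 ≈ 5.214 in (> 0, runoff occurs)
Runoff Q = (P−Ia)²/(P−Ia+S) = (5.214)²/(5.214+0.378) = 76088257281/15649988900 ≈ 4.862 in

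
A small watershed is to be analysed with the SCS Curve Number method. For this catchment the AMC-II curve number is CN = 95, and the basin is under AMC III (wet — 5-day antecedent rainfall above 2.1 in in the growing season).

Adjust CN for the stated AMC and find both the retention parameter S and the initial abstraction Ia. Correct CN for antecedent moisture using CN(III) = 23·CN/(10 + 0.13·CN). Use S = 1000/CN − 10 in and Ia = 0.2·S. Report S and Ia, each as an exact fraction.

S = 100/437 in ≈ 0.229 in; Ia = 20/437 in ≈ 0.046 in

Adjust CN=95 to AMC III: 23·95/(10 + 0.13·95) → 2185 ÷ (447/20) = 43700/447 ≈ 97.763
S = 1000/(43700/447) − 10 = 100/437 in ≈ 0.229 in
Ia = 0.2S: 0.2·0.229 = 0.046 in (exactly 20/437)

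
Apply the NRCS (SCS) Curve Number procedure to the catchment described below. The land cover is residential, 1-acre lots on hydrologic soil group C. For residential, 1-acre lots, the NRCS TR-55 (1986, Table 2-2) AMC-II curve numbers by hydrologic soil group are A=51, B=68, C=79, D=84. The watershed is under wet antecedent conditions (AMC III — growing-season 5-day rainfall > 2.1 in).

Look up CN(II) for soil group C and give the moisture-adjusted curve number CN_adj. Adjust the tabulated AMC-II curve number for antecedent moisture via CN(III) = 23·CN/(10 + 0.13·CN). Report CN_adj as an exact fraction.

CN_adj = 181700/2027 ≈ 89.640

NRCS table: residential, 1-acre lots, soil group C → CN(II) = 79
Adjust CN=79 to AMC III: 23·79/(10 + 0.13·79) → 1817 ÷ (2027/100) = 181700/2027 ≈ 89.640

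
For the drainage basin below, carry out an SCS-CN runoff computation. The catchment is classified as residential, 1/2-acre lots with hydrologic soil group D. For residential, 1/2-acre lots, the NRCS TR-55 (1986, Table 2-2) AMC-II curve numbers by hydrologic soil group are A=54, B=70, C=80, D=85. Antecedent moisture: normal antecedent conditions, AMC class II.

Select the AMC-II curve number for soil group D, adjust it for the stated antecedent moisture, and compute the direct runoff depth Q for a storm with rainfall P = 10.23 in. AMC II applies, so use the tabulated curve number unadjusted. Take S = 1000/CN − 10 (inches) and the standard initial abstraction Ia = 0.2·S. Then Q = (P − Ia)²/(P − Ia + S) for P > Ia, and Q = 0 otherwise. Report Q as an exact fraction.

NRCS table: residential, 1/2-acre lots, soil group D → CN(II) = 85
Average conditions: CN = 85 (no AMC adjustment).
Max retention: S = 1000/85 − 10 = 30/17 in (≈ 1.765 in)
Initial abstraction Ia = S/5 = (30/17)/5 = 6/17 ≈ 0.353 in
P − Ia = 10.230 − 0.353 = 16791/1700 ≈ 9.877 in (> 0, runoff occurs)
Q: (16791/1700)² ÷ (19791/1700) = 31326409/3738300 in (≈ 8.380 in)

Q = 31326409/3738300 in ≈ 8.380 in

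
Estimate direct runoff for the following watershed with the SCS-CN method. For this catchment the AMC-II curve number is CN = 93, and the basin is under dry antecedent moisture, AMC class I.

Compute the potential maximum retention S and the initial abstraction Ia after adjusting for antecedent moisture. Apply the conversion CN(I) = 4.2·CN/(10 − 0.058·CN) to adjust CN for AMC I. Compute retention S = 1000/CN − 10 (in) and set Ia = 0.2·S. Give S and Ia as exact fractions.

S = 500/279 in ≈ 1.792 in; Ia = 100/279 in ≈ 0.358 in

Dry (AMC I): CN(I) = 4.2·93/(10 − 0.058·93) = (1953/5)/(2303/500) = 27900/329 ≈ 84.802
Retention S: 1000/CN − 10 with CN=84.802 → S = 500/279 ≈ 1.792 in
Ia = 0.2·(500/279) = 100/279 in ≈ 0.358 in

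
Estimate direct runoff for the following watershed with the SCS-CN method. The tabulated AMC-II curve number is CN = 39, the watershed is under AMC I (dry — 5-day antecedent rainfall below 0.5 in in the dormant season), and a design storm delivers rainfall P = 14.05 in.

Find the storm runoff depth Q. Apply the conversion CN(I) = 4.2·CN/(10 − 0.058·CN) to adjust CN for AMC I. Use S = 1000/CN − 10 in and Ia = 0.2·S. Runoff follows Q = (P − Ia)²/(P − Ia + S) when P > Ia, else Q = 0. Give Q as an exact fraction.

Q = 11694043321/11763116820 in ≈ 0.994 in

Adjust CN=39 to AMC I: 4.2·39/(10 − 0.058·39) → (819/5) ÷ (3869/500) = 81900/3869 ≈ 21.168
Max retention: S = 1000/(81900/3869) − 10 = 30500/819 in (≈ 37.241 in)
Initial abstraction Ia = S/5 = (30500/819)/5 = 6100/819 ≈ 7.448 in
Excess rainfall: 14.050 − 7.448 = 6.602 in; P > Ia so Q > 0
Q = (108139/16380)²/((108139/16380) + 30500/819) = (11694043321/268304400)/(718139/16380) = 11694043321/11763116820 in ≈ 0.994 in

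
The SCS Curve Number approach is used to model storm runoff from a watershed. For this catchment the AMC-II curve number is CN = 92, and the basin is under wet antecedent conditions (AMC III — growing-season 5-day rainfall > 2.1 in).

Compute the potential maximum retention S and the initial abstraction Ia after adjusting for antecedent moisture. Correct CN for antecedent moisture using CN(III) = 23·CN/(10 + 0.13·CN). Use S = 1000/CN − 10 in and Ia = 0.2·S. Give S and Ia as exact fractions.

S = 200/529 in ≈ 0.378 in; Ia = 40/529 in ≈ 0.076 in

Adjust CN=92 to AMC III: 23·92/(10 + 0.13·92) → 2116 ÷ (549/25) = 52900/549 ≈ 96.357
Retention S: 1000/CN − 10 with CN=96.357 → S = 200/529 ≈ 0.378 in
Ia = 0.2·(200/529) = 40/529 in ≈ 0.076 in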